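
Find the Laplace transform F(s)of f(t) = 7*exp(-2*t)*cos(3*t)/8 7*(s+2)/(8*((s+2)^2+9))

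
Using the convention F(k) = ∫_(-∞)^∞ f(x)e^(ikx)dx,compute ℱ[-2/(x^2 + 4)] -pi*exp(-2*Abs(k))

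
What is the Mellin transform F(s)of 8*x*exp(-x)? 8*gamma(s+1)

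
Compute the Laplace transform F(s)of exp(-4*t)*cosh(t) (s + 4)/((s + 4)^2 - 1)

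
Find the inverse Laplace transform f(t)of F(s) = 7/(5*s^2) 7*t/5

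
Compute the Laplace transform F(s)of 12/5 12/(5 * s)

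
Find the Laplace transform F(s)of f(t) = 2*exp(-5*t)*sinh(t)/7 2/(7*((s+5)^2 - 1))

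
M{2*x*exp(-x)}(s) 2*gamma(s + 1)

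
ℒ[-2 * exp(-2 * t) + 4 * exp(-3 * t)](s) 4/(s + 3) - 2/(s + 2) 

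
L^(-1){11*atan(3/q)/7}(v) 11*sin(3*v)/(7*v)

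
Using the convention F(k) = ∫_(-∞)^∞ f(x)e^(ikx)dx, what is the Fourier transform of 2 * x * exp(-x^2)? I * sqrt(pi) * k * exp(-k^2/4)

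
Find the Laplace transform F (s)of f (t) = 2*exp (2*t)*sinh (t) 2/ ( (s - 2)^2 - 1)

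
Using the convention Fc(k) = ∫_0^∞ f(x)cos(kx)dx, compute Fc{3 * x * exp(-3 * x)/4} 3 * (9 - k^2)/(4 * (k^2 + 9)^2)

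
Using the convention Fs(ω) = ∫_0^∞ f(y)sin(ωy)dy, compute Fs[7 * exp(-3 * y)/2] 7 * ω/(2 * (ω^2+9))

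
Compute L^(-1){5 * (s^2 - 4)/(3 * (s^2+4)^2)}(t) 5 * t * cos(2 * t)/3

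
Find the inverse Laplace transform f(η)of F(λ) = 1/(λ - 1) exp(η)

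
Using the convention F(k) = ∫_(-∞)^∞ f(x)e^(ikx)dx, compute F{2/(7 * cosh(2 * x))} pi/(7 * cosh(pi * k/4))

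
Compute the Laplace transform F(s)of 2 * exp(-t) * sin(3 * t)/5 6/(5 * ((s + 1)^2 + 9))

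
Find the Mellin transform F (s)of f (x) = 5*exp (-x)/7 5*gamma (s)/7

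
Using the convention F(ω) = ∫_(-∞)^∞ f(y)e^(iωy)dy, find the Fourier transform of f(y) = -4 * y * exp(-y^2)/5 -2 * I * sqrt(pi) * ω * exp(-ω^2/4)/5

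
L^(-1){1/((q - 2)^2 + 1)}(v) exp(2*v)*sin(v)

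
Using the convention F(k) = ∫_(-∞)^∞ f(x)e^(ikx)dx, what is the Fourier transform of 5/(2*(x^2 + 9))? 5*pi*exp(-3*Abs(k))/6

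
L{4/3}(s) 4/(3 * s) 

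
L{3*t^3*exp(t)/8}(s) 9/(4*(s - 1)^4)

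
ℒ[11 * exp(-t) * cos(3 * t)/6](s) 11 * (s + 1)/(6 * ((s + 1)^2 + 9))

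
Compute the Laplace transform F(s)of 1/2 1/(2*s)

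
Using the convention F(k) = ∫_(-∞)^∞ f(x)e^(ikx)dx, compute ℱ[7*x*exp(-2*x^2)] 7*sqrt(2)*I*sqrt(pi)*k*exp(-k^2/8)/8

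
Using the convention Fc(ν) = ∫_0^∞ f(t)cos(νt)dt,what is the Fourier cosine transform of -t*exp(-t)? (ν^2 - 1)/(ν^2 + 1)^2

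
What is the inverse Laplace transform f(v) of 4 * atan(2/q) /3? 4 * sin(2 * v) /(3 * v) 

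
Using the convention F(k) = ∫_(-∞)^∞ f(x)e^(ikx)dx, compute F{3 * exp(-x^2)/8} 3 * sqrt(pi) * exp(-k^2/4)/8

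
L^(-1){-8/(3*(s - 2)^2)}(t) -8*t*exp(2*t)/3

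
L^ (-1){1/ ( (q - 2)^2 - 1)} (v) exp (2 * v) * sinh (v)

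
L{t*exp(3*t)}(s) (s - 3)^(-2)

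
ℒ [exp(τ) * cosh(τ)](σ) (σ - 1) /(σ * (σ - 2) ) 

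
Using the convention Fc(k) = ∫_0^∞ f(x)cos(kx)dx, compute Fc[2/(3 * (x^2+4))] pi * exp(-2 * k)/6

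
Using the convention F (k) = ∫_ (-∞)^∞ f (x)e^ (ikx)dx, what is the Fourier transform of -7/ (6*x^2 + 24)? -7*pi*exp (-2*Abs (k))/12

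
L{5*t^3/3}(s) 10/s^4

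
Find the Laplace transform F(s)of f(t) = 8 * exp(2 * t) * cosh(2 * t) 8 * (s - 2)/(s * (s - 4))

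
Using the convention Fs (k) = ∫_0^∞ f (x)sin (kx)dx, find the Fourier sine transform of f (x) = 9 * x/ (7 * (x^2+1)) 9 * pi * exp (-k)/14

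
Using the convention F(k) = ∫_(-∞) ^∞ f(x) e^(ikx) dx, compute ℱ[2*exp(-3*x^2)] 2*sqrt(3)*sqrt(pi)*exp(-k^2/12) /3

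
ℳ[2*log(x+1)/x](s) -2*pi*csc(pi*s)/(s - 1)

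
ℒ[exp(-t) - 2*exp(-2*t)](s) 1/(s + 1) - 2/(s + 2)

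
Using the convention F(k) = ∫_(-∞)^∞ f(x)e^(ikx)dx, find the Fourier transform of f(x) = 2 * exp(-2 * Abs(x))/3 8/(3 * (k^2 + 4))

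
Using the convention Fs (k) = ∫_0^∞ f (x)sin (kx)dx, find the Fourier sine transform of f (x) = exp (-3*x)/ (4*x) atan (k/3)/4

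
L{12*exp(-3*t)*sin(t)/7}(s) 12/(7*((s + 3)^2 + 1))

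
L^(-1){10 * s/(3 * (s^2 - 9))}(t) 10 * cosh(3 * t)/3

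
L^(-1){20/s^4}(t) 10*t^3/3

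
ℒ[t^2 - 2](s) 2/s^3 - 2/s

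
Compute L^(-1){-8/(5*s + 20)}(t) -8*exp(-4*t)/5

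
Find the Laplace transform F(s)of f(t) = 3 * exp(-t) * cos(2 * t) 3 * (s+1)/((s+1)^2+4)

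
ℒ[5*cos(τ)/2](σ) 5*σ/(2*(σ^2 + 1))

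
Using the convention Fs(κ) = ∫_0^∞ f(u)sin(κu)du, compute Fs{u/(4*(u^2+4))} pi*exp(-2*κ)/8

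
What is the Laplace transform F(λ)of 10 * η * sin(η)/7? 20 * λ/(7 * (λ^2 + 1)^2)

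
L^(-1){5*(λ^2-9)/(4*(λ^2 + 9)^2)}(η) 5*η*cos(3*η)/4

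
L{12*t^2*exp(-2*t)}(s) 24/(s + 2)^3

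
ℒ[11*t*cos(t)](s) 11*(s^2 - 1)/(s^2 + 1)^2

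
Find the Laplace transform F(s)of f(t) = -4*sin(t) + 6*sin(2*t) 12/(s^2 + 4) - 4/(s^2 + 1)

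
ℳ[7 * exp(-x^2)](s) 7 * gamma(s/2)/2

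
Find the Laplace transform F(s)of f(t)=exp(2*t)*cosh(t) (s - 2)/((s - 2)^2 - 1)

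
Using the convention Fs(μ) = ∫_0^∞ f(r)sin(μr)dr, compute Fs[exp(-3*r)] μ/(μ^2 + 9)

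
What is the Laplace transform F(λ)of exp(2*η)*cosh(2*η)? (λ - 2)/(λ*(λ - 4))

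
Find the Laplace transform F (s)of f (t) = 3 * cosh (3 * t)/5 3 * s/ (5 * (s^2 - 9))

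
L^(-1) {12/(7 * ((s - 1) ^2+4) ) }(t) 6 * exp(t) * sin(2 * t) /7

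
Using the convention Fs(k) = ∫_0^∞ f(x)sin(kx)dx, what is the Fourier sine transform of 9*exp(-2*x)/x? 9*atan(k/2)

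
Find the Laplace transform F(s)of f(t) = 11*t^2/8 11/(4*s^3)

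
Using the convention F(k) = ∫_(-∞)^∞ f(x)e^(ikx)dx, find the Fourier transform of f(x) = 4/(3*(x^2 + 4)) 2*pi*exp(-2*Abs(k))/3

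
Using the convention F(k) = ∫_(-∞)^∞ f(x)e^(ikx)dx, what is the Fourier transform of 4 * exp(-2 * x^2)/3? 2 * sqrt(2) * sqrt(pi) * exp(-k^2/8)/3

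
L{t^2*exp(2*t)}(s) 2/(s - 2)^3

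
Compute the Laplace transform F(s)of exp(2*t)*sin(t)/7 1/(7*((s - 2)^2 + 1))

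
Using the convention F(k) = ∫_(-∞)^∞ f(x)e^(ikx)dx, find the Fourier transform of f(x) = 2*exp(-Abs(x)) 4/(k^2 + 1)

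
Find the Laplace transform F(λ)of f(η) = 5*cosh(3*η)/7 5*λ/(7*(λ^2 - 9))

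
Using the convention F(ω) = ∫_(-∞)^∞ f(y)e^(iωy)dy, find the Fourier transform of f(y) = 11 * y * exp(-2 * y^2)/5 11 * sqrt(2) * I * sqrt(pi) * ω * exp(-ω^2/8)/40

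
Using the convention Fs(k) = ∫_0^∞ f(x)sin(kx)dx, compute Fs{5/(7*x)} 5*pi/14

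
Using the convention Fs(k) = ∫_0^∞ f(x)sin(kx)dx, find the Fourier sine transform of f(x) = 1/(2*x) pi/4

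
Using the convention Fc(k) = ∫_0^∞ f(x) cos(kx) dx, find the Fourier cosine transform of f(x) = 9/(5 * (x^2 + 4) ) 9 * pi * exp(-2 * k) /20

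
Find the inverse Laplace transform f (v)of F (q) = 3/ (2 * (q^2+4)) 3 * sin (2 * v)/4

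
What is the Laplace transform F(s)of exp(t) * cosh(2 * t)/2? (s - 1)/(2 * ((s - 1)^2-4))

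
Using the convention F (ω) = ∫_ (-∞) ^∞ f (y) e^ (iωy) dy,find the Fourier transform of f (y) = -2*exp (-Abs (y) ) -4/ (ω^2+1) 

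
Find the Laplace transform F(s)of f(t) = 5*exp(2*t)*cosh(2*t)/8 5*(s - 2)/(8*s*(s - 4))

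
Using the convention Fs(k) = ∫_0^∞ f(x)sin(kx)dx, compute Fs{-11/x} -11 * pi/2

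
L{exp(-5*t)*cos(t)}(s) (s+5)/((s+5)^2+1)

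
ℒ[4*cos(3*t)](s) 4*s/(s^2 + 9)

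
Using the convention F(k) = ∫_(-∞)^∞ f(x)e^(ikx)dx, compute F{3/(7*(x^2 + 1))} 3*pi*exp(-Abs(k))/7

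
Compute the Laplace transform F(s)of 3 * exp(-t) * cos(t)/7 3 * (s + 1)/(7 * ((s + 1)^2 + 1))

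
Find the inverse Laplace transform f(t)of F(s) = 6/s 6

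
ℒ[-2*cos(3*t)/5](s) -2*s/(5*s^2 + 45)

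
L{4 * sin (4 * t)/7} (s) 16/ (7 * (s^2 + 16))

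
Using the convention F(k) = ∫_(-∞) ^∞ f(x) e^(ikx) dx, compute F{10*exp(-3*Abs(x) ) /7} 60/(7*(k^2+9) ) 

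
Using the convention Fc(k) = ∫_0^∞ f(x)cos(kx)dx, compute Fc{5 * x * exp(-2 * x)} 5 * (4 - k^2)/(k^2 + 4)^2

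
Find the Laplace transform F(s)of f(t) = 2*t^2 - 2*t 4/s^3 - 2/s^2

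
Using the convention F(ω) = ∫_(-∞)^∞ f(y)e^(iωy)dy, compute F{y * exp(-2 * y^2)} sqrt(2) * I * sqrt(pi) * ω * exp(-ω^2/8)/8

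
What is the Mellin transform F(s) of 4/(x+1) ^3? 2*pi*(s - 2)*(s - 1) /sin(pi*s) 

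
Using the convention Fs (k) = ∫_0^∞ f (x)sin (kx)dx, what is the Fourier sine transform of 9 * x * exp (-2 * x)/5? 36 * k/ (5 * (k^2+4)^2)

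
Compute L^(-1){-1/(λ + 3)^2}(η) -η * exp(-3 * η)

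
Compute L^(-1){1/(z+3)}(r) exp(-3*r)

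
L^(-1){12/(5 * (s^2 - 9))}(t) 4 * sinh(3 * t)/5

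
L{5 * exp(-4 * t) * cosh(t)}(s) 5 * (s + 4)/((s + 4)^2 - 1)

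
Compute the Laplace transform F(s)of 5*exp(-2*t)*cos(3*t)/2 5*(s + 2)/(2*((s + 2)^2 + 9))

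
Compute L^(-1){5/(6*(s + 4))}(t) 5*exp(-4*t)/6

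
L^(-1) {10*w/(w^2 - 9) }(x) 10*cosh(3*x) 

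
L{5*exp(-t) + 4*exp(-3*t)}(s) 5/(s + 1) + 4/(s + 3)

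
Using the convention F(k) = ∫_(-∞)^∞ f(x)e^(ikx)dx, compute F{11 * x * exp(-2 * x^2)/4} 11 * sqrt(2) * I * sqrt(pi) * k * exp(-k^2/8)/32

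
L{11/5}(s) 11/(5*s)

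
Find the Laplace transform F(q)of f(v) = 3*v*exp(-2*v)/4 3/(4*(q+2)^2)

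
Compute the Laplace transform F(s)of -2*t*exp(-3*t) -2/(s + 3)^2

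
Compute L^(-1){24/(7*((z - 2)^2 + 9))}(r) 8*exp(2*r)*sin(3*r)/7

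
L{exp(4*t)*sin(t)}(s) 1/((s - 4)^2 + 1)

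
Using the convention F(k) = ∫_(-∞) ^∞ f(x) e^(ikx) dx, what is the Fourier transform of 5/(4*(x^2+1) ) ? 5*pi*exp(-Abs(k) ) /4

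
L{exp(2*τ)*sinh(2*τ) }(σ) 2/(σ*(σ - 4) ) 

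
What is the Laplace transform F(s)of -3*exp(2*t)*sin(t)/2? -3/(2*(s - 2)^2+2)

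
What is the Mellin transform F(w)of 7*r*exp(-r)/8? 7*gamma(w + 1)/8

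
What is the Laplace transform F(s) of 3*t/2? 3/(2*s^2) 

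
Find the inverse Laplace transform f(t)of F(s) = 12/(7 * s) 12/7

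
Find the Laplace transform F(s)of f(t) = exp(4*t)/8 1/(8*(s - 4))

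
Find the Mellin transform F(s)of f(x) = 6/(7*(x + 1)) 6*pi*csc(pi*s)/7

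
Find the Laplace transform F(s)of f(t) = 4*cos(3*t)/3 4*s/(3*(s^2 + 9))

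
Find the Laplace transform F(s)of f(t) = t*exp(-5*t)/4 1/(4*(s + 5)^2)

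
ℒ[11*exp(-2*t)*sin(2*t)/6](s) 11/(3*((s + 2)^2 + 4))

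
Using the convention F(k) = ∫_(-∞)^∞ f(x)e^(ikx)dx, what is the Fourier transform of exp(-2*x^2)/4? sqrt(2)*sqrt(pi)*exp(-k^2/8)/8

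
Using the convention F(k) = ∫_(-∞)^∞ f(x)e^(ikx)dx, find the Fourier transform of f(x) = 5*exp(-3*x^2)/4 5*sqrt(3)*sqrt(pi)*exp(-k^2/12)/12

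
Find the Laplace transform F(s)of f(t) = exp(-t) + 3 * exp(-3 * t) 3/(s + 3) + 1/(s + 1)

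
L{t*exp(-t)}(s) (s + 1)^(-2)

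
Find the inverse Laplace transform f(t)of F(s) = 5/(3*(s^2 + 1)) 5*sin(t)/3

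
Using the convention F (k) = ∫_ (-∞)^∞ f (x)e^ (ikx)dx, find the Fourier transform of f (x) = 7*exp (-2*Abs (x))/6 14/ (3*(k^2 + 4))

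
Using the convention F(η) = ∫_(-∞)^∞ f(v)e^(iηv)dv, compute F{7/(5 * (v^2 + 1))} 7 * pi * exp(-Abs(η))/5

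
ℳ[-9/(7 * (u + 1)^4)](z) 3 * pi * (z - 3) * (z - 2) * (z - 1)/(14 * sin(pi * z))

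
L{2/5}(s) 2/(5 * s)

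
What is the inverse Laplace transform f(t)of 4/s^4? 2*t^3/3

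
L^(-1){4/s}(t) 4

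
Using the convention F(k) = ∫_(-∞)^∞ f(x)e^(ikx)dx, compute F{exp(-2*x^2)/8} sqrt(2)*sqrt(pi)*exp(-k^2/8)/16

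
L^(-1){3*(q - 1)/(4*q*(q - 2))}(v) 3*exp(v)*cosh(v)/4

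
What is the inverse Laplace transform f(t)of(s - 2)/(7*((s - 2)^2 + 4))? exp(2*t)*cos(2*t)/7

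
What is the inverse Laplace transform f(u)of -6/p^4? -u^3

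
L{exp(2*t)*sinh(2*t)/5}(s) 2/(5*s*(s - 4))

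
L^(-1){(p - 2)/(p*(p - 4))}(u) exp(2*u)*cosh(2*u)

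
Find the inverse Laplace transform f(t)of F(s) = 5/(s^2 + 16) 5*sin(4*t)/4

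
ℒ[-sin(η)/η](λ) -atan(1/λ)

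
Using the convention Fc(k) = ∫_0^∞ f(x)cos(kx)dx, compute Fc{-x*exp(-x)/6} (k^2 - 1)/(6*(k^2 + 1)^2)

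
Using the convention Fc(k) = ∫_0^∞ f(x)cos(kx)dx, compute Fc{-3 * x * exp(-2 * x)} 3 * (k^2-4)/(k^2 + 4)^2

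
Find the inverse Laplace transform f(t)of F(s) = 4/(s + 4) 4*exp(-4*t)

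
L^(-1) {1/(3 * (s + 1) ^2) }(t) t * exp(-t) /3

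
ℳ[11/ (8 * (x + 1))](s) 11 * pi * csc (pi * s)/8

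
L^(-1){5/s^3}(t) 5*t^2/2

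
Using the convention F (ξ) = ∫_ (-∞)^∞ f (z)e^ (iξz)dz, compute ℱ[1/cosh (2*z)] pi/ (2*cosh (pi*ξ/4))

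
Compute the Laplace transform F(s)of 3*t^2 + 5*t 5/s^2 + 6/s^3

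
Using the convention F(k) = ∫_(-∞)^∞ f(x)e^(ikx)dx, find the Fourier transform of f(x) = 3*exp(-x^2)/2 3*sqrt(pi)*exp(-k^2/4)/2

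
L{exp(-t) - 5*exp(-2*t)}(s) 1/(s + 1) - 5/(s + 2)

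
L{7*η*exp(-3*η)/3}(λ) 7/(3*(λ + 3)^2)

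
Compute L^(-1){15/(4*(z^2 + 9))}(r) 5*sin(3*r)/4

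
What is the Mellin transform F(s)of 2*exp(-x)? 2*gamma(s)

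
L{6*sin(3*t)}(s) 18/(s^2 + 9)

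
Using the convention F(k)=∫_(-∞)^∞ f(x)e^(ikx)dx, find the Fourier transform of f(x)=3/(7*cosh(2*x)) 3*pi/(14*cosh(pi*k/4))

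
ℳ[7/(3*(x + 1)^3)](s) 7*pi*(s - 2)*(s - 1)/(6*sin(pi*s))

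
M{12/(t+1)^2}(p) -12*pi*(p - 1)/sin(pi*p)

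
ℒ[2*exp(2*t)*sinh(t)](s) 2/((s - 2)^2-1)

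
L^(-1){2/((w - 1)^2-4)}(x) exp(x) * sinh(2 * x)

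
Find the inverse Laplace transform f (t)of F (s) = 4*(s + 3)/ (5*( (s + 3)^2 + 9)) 4*exp (-3*t)*cos (3*t)/5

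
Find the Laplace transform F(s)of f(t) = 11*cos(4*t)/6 11*s/(6*(s^2 + 16))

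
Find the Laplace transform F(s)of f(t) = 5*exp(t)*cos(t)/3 5*(s - 1)/(3*((s - 1)^2+1))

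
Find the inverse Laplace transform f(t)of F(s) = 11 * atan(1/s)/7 11 * sin(t)/(7 * t)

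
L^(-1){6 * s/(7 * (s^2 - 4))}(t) 6 * cosh(2 * t)/7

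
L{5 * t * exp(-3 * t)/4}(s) 5/(4 * (s+3)^2)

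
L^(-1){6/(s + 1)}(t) 6*exp(-t)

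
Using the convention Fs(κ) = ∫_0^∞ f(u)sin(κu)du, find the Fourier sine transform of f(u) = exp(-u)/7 κ/(7*(κ^2 + 1))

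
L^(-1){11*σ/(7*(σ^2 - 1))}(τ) 11*cosh(τ)/7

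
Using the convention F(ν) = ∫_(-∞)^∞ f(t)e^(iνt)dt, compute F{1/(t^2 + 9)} pi*exp(-3*Abs(ν))/3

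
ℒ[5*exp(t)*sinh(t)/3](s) 5/(3*s*(s - 2))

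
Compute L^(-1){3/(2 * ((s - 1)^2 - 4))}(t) 3 * exp(t) * sinh(2 * t)/4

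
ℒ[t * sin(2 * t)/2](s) 2 * s/(s^2 + 4)^2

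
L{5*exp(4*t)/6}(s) 5/(6*(s - 4))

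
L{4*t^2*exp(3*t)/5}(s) 8/(5*(s - 3)^3)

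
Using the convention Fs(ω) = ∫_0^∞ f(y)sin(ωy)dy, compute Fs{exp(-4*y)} ω/(ω^2+16)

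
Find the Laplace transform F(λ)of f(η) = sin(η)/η atan(1/λ)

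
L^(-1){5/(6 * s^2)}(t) 5 * t/6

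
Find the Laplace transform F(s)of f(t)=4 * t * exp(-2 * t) 4/(s+2)^2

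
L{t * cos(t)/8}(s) (s^2 - 1)/(8 * (s^2 + 1)^2)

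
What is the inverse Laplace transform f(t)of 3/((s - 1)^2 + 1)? 3*exp(t)*sin(t)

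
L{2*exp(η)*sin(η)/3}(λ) 2/(3*((λ - 1)^2 + 1))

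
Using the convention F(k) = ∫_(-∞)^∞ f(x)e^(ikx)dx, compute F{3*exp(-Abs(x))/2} 3/(k^2 + 1)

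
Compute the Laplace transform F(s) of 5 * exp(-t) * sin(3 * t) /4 15/(4 * ((s + 1) ^2 + 9) ) 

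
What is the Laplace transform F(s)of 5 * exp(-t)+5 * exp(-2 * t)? 5/(s+1)+5/(s+2)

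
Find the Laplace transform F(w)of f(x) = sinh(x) 1/(w^2 - 1)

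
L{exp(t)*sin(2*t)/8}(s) 1/(4*((s - 1)^2 + 4))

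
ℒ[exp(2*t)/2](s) 1/(2*(s - 2))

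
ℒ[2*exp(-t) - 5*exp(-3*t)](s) 2/(s+1) - 5/(s+3)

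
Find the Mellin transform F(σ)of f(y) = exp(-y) gamma(σ)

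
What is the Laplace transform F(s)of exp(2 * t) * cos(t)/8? (s - 2)/(8 * ((s - 2)^2 + 1))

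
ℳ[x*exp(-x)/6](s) gamma(s + 1)/6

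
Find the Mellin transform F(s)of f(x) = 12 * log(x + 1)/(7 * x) -12 * pi * csc(pi * s)/(7 * s - 7)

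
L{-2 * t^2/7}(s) -4/(7 * s^3)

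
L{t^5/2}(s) 60/s^6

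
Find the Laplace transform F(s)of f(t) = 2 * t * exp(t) 2/(s - 1)^2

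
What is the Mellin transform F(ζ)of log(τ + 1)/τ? -pi*csc(pi*ζ)/(ζ - 1)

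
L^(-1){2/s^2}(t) 2*t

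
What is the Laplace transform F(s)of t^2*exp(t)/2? (s - 1)^(-3)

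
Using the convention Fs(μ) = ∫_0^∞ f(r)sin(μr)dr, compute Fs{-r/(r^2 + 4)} -pi * exp(-2 * μ)/2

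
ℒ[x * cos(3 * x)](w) (w^2 - 9) /(w^2 + 9) ^2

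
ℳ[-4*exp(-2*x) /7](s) -2^(2 - s)*gamma(s) /7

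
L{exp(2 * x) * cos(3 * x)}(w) (w - 2)/((w - 2)^2 + 9)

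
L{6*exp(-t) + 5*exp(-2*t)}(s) 6/(s + 1) + 5/(s + 2)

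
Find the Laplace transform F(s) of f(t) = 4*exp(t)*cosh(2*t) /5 4*(s - 1) /(5*((s - 1) ^2 - 4) ) 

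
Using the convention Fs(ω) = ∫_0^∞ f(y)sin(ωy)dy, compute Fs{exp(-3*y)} ω/(ω^2+9)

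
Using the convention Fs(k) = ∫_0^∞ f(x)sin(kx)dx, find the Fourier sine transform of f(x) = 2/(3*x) pi/3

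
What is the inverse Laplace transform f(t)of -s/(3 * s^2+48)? -cos(4 * t)/3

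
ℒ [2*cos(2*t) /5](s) 2*s/(5*(s^2 + 4) ) 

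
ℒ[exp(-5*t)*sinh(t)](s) 1/((s+5)^2 - 1)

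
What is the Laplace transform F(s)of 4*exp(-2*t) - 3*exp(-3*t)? 4/(s+2) - 3/(s+3)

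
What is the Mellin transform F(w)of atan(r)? -pi*sec(pi*w/2)/(2*w)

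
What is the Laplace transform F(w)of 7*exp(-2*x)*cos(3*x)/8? 7*(w + 2)/(8*((w + 2)^2 + 9))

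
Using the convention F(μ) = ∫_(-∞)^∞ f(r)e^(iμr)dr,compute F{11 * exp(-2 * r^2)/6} 11 * sqrt(2) * sqrt(pi) * exp(-μ^2/8)/12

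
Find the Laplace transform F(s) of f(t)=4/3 4/(3*s) 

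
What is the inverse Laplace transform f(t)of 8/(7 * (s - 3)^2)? 8 * t * exp(3 * t)/7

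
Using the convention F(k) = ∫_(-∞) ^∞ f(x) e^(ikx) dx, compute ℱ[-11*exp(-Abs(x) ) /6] -11/(3*k^2 + 3) 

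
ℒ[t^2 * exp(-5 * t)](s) 2/(s + 5)^3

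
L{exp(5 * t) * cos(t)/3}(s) (s - 5)/(3 * ((s - 5)^2 + 1))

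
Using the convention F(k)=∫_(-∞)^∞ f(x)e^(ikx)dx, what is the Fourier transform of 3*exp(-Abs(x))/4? 3/(2*(k^2+1))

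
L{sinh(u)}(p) 1/(p^2 - 1)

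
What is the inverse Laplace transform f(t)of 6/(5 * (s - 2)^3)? 3 * t^2 * exp(2 * t)/5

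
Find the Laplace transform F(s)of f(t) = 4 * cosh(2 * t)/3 4 * s/(3 * (s^2 - 4))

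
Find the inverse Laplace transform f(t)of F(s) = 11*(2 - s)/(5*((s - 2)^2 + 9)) -11*exp(2*t)*cos(3*t)/5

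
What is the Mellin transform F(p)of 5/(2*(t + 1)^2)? -5*pi*(p - 1)/(2*sin(pi*p))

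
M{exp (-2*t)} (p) gamma (p)/2^p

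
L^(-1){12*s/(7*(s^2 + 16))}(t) 12*cos(4*t)/7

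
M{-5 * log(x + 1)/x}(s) 5 * pi * csc(pi * s)/(s - 1)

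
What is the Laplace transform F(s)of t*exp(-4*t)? (s + 4)^(-2)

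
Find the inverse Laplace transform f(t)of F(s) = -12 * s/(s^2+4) -12 * cos(2 * t)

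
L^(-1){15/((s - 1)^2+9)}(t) 5*exp(t)*sin(3*t)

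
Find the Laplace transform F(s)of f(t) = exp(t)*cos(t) (s - 1)/((s - 1)^2 + 1)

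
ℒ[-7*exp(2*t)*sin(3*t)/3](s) -7/((s - 2)^2 + 9)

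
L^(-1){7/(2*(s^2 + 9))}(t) 7*sin(3*t)/6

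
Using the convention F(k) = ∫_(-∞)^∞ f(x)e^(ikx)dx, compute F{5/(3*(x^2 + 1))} 5*pi*exp(-Abs(k))/3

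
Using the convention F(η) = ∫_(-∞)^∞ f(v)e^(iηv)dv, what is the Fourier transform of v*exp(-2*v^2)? sqrt(2)*I*sqrt(pi)*η*exp(-η^2/8)/8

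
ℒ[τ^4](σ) 24/σ^5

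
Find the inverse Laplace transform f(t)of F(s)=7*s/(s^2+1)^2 7*t*sin(t)/2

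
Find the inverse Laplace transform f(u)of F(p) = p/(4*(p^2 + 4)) cos(2*u)/4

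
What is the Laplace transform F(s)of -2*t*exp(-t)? -2/(s+1)^2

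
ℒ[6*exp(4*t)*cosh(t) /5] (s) 6*(s - 4) /(5*((s - 4) ^2 - 1) ) 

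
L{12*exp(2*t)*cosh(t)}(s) 12*(s - 2)/((s - 2)^2 - 1)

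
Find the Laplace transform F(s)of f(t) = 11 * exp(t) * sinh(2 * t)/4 11/(2 * ((s - 1)^2-4))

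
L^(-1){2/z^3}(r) r^2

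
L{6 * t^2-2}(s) 12/s^3-2/s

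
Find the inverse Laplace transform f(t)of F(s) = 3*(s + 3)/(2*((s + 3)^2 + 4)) 3*exp(-3*t)*cos(2*t)/2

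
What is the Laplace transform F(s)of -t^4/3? -8/s^5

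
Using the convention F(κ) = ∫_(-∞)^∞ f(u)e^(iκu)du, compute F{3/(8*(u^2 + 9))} pi*exp(-3*Abs(κ))/8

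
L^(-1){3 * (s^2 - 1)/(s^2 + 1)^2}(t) 3 * t * cos(t)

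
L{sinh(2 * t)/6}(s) 1/(3 * (s^2 - 4))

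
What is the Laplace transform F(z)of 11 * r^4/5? 264/(5 * z^5)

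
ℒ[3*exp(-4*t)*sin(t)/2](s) 3/(2*((s + 4)^2 + 1))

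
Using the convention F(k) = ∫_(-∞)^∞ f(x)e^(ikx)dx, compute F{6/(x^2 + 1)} 6*pi*exp(-Abs(k))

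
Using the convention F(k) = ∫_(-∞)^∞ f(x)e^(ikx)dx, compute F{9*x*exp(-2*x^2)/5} 9*sqrt(2)*I*sqrt(pi)*k*exp(-k^2/8)/40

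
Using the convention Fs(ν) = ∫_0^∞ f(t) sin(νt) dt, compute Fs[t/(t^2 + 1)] pi*exp(-ν) /2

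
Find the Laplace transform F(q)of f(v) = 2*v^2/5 4/(5*q^3)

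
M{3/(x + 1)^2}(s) -3*pi*(s - 1)/sin(pi*s)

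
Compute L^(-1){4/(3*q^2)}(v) 4*v/3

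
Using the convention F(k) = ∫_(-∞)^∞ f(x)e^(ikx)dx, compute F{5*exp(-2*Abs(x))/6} 10/(3*(k^2 + 4))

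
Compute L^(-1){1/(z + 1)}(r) exp(-r)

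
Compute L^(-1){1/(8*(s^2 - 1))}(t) sinh(t)/8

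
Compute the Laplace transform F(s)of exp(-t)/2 1/(2*(s + 1))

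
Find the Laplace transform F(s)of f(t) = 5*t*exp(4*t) 5/(s - 4)^2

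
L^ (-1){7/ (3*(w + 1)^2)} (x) 7*x*exp (-x)/3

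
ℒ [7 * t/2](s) 7/ (2 * s^2)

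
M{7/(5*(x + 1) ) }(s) 7*pi*csc(pi*s) /5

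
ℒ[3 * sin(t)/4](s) 3/(4 * (s^2 + 1))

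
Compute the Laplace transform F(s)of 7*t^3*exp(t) 42/(s - 1)^4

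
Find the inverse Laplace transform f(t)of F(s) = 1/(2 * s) 1/2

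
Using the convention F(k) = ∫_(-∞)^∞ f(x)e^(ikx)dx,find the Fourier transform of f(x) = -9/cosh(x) -9 * pi/cosh(pi * k/2)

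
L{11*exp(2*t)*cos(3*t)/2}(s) 11*(s - 2)/(2*((s - 2)^2 + 9))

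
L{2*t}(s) 2/s^2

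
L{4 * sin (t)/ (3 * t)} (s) 4 * atan (1/s)/3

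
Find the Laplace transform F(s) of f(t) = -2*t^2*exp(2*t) -4/(s - 2) ^3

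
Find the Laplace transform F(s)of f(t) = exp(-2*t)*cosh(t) (s + 2)/((s + 2)^2 - 1)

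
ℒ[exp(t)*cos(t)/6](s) (s - 1)/(6*((s - 1)^2 + 1))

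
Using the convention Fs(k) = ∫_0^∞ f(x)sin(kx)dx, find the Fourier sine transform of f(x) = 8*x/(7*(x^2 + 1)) 4*pi*exp(-k)/7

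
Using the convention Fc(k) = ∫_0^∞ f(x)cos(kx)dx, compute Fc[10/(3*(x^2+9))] 5*pi*exp(-3*k)/9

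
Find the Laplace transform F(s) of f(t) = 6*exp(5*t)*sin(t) 6/((s - 5) ^2+1) 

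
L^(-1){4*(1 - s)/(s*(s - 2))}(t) -4*exp(t)*cosh(t)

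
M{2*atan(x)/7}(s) -pi*sec(pi*s/2)/(7*s)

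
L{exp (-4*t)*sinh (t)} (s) 1/ ( (s + 4)^2 - 1)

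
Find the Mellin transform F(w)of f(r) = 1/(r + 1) pi*csc(pi*w)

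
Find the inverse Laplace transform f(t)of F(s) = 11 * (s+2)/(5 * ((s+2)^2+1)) 11 * exp(-2 * t) * cos(t)/5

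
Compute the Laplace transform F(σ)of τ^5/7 120/(7*σ^6)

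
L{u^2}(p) 2/p^3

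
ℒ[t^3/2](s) 3/s^4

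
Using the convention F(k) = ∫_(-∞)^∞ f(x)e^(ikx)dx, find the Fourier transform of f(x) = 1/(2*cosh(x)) pi/(2*cosh(pi*k/2))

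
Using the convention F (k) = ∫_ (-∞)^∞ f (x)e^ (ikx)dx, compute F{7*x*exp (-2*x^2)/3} 7*sqrt (2)*I*sqrt (pi)*k*exp (-k^2/8)/24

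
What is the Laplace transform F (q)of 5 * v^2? 10/q^3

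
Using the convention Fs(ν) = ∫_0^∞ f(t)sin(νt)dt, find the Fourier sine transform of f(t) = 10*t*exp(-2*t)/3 40*ν/(3*(ν^2 + 4)^2)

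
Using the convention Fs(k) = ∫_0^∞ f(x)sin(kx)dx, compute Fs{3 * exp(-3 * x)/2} 3 * k/(2 * (k^2 + 9))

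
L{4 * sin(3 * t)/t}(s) 4 * atan(3/s)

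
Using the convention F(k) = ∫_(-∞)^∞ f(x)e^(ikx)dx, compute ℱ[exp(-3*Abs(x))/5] 6/(5*(k^2 + 9))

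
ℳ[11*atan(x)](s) -11*pi*sec(pi*s/2)/(2*s)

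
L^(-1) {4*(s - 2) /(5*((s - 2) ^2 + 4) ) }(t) 4*exp(2*t)*cos(2*t) /5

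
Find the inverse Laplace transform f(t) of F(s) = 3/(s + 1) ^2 3 * t * exp(-t) 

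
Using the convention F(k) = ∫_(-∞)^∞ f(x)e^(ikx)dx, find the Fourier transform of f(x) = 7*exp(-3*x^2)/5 7*sqrt(3)*sqrt(pi)*exp(-k^2/12)/15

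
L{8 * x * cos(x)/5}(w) 8 * (w^2-1)/(5 * (w^2 + 1)^2)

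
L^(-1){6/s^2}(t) 6 * t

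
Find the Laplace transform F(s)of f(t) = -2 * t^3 -12/s^4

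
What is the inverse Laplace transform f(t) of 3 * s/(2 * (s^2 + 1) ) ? 3 * cos(t) /2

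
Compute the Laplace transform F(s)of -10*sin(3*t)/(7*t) -10*atan(3/s)/7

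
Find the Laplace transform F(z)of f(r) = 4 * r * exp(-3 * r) 4/(z + 3)^2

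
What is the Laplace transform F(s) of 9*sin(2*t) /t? 9*atan(2/s) 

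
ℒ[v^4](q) 24/q^5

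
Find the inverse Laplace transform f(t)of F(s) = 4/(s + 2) 4*exp(-2*t)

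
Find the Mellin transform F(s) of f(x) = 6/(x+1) 6 * pi * csc(pi * s) 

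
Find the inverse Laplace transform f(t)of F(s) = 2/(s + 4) 2*exp(-4*t)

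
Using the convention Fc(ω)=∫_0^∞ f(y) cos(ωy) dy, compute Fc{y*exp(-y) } (1 - ω^2) /(ω^2 + 1) ^2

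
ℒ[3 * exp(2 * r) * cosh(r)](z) 3 * (z - 2)/((z - 2)^2 - 1)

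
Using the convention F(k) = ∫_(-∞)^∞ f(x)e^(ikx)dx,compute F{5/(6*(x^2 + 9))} 5*pi*exp(-3*Abs(k))/18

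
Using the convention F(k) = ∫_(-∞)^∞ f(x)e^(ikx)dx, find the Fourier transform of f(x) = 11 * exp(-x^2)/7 11 * sqrt(pi) * exp(-k^2/4)/7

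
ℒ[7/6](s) 7/(6*s)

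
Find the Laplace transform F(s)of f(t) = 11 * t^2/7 22/(7 * s^3)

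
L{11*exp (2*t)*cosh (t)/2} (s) 11*(s - 2)/ (2*( (s - 2)^2 - 1))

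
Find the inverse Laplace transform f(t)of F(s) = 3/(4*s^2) 3*t/4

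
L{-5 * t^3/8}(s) -15/(4 * s^4)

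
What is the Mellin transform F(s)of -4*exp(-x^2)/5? -2*gamma(s/2)/5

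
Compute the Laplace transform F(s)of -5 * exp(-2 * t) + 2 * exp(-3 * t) 2/(s + 3) - 5/(s + 2)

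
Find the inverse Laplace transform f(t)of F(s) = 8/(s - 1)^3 4*t^2*exp(t)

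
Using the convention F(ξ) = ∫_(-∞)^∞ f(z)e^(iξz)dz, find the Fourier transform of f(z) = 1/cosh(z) pi/cosh(pi*ξ/2)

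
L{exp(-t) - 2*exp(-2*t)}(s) 1/(s + 1) - 2/(s + 2)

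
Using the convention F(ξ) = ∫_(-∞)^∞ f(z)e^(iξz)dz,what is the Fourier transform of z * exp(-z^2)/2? I * sqrt(pi) * ξ * exp(-ξ^2/4)/4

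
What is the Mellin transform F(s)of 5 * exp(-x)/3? 5 * gamma(s)/3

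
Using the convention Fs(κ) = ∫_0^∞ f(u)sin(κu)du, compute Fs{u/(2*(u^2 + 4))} pi*exp(-2*κ)/4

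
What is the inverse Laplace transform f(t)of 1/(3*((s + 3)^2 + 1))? exp(-3*t)*sin(t)/3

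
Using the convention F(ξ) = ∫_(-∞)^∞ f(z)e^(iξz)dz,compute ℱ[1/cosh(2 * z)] pi/(2 * cosh(pi * ξ/4))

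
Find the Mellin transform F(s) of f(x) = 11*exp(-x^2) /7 11*gamma(s/2) /14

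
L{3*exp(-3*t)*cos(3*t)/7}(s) 3*(s + 3)/(7*((s + 3)^2 + 9))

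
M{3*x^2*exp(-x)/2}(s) 3*gamma(s + 2)/2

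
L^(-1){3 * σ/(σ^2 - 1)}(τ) 3 * cosh(τ)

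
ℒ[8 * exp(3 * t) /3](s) 8/(3 * (s - 3) ) 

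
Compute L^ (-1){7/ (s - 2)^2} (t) 7*t*exp (2*t)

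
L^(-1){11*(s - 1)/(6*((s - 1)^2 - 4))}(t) 11*exp(t)*cosh(2*t)/6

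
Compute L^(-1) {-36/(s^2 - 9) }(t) -12*sinh(3*t) 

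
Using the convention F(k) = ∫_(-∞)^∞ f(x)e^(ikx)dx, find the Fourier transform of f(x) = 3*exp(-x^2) 3*sqrt(pi)*exp(-k^2/4)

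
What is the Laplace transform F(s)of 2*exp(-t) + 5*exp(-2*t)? 5/(s + 2) + 2/(s + 1)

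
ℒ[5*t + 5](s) 5/s + 5/s^2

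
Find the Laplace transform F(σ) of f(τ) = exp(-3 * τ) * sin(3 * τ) 3/((σ + 3) ^2 + 9) 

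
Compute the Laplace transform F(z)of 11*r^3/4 33/(2*z^4)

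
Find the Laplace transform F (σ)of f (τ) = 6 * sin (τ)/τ 6 * atan (1/σ)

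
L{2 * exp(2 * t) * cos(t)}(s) 2 * (s - 2)/((s - 2)^2 + 1)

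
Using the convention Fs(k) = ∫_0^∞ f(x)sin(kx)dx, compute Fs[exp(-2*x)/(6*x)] atan(k/2)/6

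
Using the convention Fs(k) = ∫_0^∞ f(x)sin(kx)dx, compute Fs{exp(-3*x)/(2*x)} atan(k/3)/2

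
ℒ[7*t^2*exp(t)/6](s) 7/(3*(s - 1)^3)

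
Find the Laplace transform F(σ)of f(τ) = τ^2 2/σ^3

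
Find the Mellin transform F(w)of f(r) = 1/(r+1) pi * csc(pi * w)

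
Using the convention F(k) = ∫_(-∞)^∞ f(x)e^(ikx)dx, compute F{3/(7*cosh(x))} 3*pi/(7*cosh(pi*k/2))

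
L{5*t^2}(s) 10/s^3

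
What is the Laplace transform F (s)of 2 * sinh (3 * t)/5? 6/ (5 * (s^2-9))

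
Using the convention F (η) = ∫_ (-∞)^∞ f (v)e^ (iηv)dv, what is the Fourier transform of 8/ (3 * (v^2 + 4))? 4 * pi * exp (-2 * Abs (η))/3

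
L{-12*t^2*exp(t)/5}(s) -24/(5*(s - 1)^3)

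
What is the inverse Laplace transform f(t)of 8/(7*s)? 8/7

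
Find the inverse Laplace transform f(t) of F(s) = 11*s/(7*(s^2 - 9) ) 11*cosh(3*t) /7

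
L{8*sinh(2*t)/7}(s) 16/(7*(s^2 - 4))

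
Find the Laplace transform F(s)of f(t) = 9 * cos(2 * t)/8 9 * s/(8 * (s^2 + 4))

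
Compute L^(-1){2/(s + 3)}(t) 2 * exp(-3 * t)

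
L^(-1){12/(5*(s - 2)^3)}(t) 6*t^2*exp(2*t)/5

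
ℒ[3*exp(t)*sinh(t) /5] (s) 3/(5*s*(s - 2) ) 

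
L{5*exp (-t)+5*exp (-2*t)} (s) 5/ (s+2)+5/ (s+1)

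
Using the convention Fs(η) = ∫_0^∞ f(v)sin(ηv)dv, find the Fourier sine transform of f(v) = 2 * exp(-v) 2 * η/(η^2 + 1)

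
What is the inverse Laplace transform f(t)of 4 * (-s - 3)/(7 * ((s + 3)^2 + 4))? -4 * exp(-3 * t) * cos(2 * t)/7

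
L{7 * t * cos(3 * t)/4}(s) 7 * (s^2 - 9)/(4 * (s^2 + 9)^2)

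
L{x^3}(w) 6/w^4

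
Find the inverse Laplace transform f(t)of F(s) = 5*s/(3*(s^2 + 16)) 5*cos(4*t)/3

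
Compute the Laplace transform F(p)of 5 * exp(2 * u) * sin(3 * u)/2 15/(2 * ((p - 2)^2+9))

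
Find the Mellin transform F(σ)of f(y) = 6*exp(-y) 6*gamma(σ)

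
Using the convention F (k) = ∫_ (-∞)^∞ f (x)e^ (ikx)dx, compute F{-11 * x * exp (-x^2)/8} -11 * I * sqrt (pi) * k * exp (-k^2/4)/16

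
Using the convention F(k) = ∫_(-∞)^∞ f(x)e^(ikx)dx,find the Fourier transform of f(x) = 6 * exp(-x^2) 6 * sqrt(pi) * exp(-k^2/4)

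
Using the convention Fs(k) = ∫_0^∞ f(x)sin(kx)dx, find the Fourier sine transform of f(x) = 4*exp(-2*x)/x 4*atan(k/2)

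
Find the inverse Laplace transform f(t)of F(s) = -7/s -7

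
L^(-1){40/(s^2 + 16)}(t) 10*sin(4*t)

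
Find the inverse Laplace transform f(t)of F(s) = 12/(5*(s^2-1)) 12*sinh(t)/5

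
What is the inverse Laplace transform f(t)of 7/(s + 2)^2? 7 * t * exp(-2 * t)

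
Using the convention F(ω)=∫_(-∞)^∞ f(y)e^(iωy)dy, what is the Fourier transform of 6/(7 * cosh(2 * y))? 3 * pi/(7 * cosh(pi * ω/4))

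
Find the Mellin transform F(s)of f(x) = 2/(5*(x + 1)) 2*pi*csc(pi*s)/5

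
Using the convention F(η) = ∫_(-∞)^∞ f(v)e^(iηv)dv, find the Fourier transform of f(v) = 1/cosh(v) pi/cosh(pi*η/2)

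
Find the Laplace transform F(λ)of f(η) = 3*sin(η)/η 3*atan(1/λ)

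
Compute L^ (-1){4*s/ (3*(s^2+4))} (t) 4*cos (2*t)/3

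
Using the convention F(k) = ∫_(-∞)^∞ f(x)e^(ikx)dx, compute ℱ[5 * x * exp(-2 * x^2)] 5 * sqrt(2) * I * sqrt(pi) * k * exp(-k^2/8)/8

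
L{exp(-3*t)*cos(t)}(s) (s+3)/((s+3)^2+1)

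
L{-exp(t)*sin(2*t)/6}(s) -1/(3*(s - 1)^2 + 12)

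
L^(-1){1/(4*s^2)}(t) t/4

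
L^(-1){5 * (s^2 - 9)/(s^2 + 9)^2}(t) 5 * t * cos(3 * t)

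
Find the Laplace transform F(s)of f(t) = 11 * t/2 11/(2 * s^2)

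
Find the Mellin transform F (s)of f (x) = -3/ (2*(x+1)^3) -3*pi*(s - 2)*(s - 1)/ (4*sin (pi*s))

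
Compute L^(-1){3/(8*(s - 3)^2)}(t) 3*t*exp(3*t)/8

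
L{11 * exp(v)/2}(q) 11/(2 * (q - 1))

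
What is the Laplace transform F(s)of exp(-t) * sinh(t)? 1/(s * (s + 2))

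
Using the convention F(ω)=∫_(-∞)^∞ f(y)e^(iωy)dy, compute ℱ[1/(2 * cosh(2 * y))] pi/(4 * cosh(pi * ω/4))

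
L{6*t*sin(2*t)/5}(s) 24*s/(5*(s^2+4)^2)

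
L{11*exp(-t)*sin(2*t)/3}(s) 22/(3*((s + 1)^2 + 4))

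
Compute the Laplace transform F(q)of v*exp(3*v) (q - 3)^(-2)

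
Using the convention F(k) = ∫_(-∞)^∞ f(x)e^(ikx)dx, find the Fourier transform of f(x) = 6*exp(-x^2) 6*sqrt(pi)*exp(-k^2/4)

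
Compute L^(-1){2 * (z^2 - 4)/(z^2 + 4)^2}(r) 2 * r * cos(2 * r)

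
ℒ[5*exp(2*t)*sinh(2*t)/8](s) 5/(4*s*(s - 4))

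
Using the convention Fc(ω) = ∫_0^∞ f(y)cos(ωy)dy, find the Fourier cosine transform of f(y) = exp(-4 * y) 4/(ω^2+16)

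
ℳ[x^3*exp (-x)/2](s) gamma (s + 3)/2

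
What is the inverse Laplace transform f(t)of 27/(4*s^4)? 9*t^3/8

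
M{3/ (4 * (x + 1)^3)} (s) 3 * pi * (s - 2) * (s - 1)/ (8 * sin (pi * s))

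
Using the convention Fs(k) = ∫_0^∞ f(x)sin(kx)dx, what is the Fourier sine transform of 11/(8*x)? 11*pi/16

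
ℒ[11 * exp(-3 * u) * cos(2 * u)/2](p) 11 * (p + 3)/(2 * ((p + 3)^2 + 4))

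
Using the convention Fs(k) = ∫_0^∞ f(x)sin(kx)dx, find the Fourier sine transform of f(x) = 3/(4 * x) 3 * pi/8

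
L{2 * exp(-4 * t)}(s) 2/(s + 4)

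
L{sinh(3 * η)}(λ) 3/(λ^2 - 9)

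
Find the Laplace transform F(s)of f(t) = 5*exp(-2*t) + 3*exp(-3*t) 5/(s + 2) + 3/(s + 3)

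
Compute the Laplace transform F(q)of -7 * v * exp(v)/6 -7/(6 * (q - 1)^2)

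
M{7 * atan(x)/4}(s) -7 * pi * sec(pi * s/2)/(8 * s)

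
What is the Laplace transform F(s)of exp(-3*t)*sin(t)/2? 1/(2*((s + 3)^2 + 1))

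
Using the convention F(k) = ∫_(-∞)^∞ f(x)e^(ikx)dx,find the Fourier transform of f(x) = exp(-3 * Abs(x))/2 3/(k^2 + 9)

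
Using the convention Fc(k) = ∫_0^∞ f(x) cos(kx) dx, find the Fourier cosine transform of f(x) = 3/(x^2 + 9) pi*exp(-3*k) /2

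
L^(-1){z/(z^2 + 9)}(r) cos(3*r)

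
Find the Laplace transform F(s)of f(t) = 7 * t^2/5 14/(5 * s^3)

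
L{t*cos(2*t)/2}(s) (s^2 - 4)/(2*(s^2 + 4)^2)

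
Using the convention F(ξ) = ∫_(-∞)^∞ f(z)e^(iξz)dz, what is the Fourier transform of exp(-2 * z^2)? sqrt(2) * sqrt(pi) * exp(-ξ^2/8)/2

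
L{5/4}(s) 5/(4*s)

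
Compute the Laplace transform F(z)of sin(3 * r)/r atan(3/z)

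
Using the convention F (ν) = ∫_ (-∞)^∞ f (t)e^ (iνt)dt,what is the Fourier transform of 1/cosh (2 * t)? pi/ (2 * cosh (pi * ν/4))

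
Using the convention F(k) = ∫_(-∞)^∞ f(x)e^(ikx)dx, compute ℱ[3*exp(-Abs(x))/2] 3/(k^2+1)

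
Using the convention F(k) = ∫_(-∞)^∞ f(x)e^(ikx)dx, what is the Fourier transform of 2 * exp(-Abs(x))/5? 4/(5 * (k^2 + 1))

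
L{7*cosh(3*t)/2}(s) 7*s/(2*(s^2 - 9))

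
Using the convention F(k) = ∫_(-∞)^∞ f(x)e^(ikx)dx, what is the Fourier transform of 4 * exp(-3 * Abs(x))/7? 24/(7 * (k^2 + 9))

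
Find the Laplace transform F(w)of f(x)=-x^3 -6/w^4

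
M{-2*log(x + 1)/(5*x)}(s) 2*pi*csc(pi*s)/(5*(s - 1))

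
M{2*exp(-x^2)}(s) gamma(s/2)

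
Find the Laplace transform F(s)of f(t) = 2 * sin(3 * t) 6/(s^2+9)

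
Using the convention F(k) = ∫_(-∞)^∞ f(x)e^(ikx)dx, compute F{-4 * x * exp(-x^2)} -2 * I * sqrt(pi) * k * exp(-k^2/4)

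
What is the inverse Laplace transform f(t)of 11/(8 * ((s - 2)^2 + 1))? 11 * exp(2 * t) * sin(t)/8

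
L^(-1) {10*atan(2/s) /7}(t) 10*sin(2*t) /(7*t) 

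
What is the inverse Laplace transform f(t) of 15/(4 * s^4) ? 5 * t^3/8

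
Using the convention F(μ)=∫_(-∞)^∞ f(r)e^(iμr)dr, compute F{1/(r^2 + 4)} pi * exp(-2 * Abs(μ))/2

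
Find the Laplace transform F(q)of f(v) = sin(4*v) 4/(q^2 + 16)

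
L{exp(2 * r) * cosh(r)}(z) (z - 2)/((z - 2)^2 - 1)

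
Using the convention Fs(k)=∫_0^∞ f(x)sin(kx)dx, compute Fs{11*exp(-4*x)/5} 11*k/(5*(k^2 + 16))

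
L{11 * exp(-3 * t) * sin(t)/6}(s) 11/(6 * ((s + 3)^2 + 1))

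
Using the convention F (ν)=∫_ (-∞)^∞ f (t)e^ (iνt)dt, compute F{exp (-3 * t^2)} sqrt (3) * sqrt (pi) * exp (-ν^2/12)/3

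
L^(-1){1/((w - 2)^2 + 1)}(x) exp(2 * x) * sin(x)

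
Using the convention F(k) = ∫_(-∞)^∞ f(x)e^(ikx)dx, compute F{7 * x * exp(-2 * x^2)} 7 * sqrt(2) * I * sqrt(pi) * k * exp(-k^2/8)/8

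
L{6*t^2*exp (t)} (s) 12/ (s - 1)^3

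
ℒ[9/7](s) 9/(7*s)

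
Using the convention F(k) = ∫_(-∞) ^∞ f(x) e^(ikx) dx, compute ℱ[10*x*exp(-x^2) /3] 5*I*sqrt(pi)*k*exp(-k^2/4) /3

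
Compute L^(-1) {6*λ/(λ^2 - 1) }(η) 6*cosh(η) 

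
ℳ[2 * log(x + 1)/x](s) -2 * pi * csc(pi * s)/(s - 1)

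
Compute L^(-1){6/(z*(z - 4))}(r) 3*exp(2*r)*sinh(2*r)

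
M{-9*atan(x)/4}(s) 9*pi*sec(pi*s/2)/(8*s)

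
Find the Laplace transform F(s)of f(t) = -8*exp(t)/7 -8/(7*s - 7)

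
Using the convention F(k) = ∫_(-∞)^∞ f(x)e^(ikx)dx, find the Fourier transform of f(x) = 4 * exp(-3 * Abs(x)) 24/(k^2+9)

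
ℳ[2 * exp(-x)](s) 2 * gamma(s)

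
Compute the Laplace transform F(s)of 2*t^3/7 12/(7*s^4)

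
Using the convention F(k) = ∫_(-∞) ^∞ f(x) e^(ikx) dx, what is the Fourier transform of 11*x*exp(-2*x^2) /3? 11*sqrt(2)*I*sqrt(pi)*k*exp(-k^2/8) /24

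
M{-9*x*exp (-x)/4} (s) -9*gamma (s+1)/4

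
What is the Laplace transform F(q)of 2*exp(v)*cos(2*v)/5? 2*(q - 1)/(5*((q - 1)^2+4))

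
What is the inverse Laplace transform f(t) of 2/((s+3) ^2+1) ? 2*exp(-3*t)*sin(t) 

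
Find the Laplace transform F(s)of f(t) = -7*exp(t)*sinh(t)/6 -7/(6*s*(s - 2))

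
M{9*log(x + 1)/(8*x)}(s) -9*pi*csc(pi*s)/(8*s - 8)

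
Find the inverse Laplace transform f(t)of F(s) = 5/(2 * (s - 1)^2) 5 * t * exp(t)/2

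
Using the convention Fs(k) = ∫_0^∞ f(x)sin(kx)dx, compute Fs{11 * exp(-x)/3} 11 * k/(3 * (k^2 + 1))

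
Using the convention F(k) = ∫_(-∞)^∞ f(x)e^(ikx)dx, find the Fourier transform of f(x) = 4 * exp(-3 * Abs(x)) 24/(k^2 + 9)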